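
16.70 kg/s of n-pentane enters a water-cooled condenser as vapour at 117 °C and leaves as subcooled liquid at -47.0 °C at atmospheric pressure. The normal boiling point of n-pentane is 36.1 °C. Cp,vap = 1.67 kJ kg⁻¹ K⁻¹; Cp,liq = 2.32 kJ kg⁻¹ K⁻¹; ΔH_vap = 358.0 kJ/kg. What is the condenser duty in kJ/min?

Q_c = 687000 kJ/min

vapour 117→36.1 °C: -135.1 kJ/kg
condensation at 36.1 °C: -358 kJ/kg
liquid 36.1→-47.0 °C: -192.79 kJ/kg
Δh = -135.1 + -358 + -192.79 = -685.89 kJ/kg
Q = ṁ·Δh = 16.70 kg/s × -685.89 kJ/kg = -11454 kJ/s
|Q| = 11454 kW = 687270 kJ/min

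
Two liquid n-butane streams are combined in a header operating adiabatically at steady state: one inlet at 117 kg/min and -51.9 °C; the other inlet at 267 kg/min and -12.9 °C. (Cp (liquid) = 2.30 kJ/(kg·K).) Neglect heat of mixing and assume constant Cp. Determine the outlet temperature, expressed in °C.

Energy balance with Q = 0: Σ ṁᵢCp,ᵢ(T_out − Tᵢ) = 0
Σ ṁᵢCp,ᵢTᵢ = 117×2.30×-51.9 + 267×2.30×-12.9 = -21888
Σ ṁᵢCp,ᵢ = 117×2.30 + 267×2.30 = 883.2
T_out = -21888 / 883.2 = -24.783 °C

T_out = -24.8 °C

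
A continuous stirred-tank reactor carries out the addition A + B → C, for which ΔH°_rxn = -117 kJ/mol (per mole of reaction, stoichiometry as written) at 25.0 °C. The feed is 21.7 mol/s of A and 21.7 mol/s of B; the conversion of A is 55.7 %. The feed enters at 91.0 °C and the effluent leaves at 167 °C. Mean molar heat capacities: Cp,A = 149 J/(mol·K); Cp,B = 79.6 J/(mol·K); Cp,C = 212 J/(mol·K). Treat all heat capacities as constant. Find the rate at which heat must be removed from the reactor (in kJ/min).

Q_out = 63900 kJ/min

Extent of reaction ξ = 0.557 × 21.7 = 12.087 mol/s
Reaction term: ξ·ΔH°_rxn = 12.087 × -117 = -1414.2 kJ/s
Sensible, feed 91.0→25 °C: -327.4 kJ/s
Outlet flows (mol/s): A 9.6131, B 9.6131, C 12.087
Sensible, products 25→167 °C: 675.92 kJ/s
Q = ΔH = -1065.7 kJ/s = -1065.7 kW
Heat removed = 63939 kJ/min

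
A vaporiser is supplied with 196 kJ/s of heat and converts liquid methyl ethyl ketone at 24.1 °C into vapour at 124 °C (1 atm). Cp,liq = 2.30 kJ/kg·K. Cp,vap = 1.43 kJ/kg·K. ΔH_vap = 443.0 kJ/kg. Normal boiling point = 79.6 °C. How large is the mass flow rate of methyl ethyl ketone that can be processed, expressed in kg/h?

ṁ = 1110 kg/h

Δh = 2.30×(79.6−24.1) + 443.0 + 1.43×(124−79.6) = 634.14 kJ/kg
Q = 196 kJ/s = 196 kJ/s = 705600 kJ/h
ṁ = Q/Δh = 705600 / 634.14 = 1112.7 kg/h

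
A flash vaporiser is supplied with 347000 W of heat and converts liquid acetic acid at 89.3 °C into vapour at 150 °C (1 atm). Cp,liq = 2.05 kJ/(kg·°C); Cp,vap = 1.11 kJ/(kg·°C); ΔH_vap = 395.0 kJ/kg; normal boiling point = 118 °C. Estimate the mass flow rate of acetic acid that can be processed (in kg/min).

ṁ = 42.5 kg/min

Δh = 2.05×(118−89.3) + 395.0 + 1.11×(150−118) = 489.35 kJ/kg
Q = 347000 W = 347 kJ/s = 20820 kJ/min
ṁ = Q/Δh = 20820 / 489.35 = 42.546 kg/min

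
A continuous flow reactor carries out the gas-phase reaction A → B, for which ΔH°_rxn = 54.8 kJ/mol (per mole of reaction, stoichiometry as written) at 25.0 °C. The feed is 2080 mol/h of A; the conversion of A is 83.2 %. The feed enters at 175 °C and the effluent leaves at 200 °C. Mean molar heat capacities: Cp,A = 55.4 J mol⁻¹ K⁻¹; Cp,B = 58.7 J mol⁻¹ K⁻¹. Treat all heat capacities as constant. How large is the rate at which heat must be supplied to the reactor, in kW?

Q_in = 27.4 kW

Extent of reaction ξ = 0.832 × 2080 = 1730.6 mol/h
Reaction term: ξ·ΔH°_rxn = 1730.6 × 54.8 = 94835 kJ/h
Sensible, feed 175→25 °C: -17285 kJ/h
Outlet flows (mol/h): A 349.44, B 1730.6
Sensible, products 25→200 °C: 21165 kJ/h
Q = ΔH = 98715 kJ/h = 27.421 kW
Heat supplied = 27.421 kW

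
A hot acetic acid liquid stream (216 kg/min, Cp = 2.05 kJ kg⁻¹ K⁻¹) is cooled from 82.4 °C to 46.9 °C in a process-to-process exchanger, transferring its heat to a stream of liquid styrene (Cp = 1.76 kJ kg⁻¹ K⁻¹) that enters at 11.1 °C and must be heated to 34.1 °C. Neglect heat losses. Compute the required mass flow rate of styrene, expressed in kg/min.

ṁ_c = 388 kg/min

Heat released by hot stream: Q = 216 × 2.05 × (82.4 − 46.9) = 15719 kJ/min
Energy balance on cold side (adiabatic exchanger): Q = ṁ_c·Cp_c·(T_c,out − T_c,in)
ṁ_c = 15719 / [1.76 × (34.1 − 11.1)] = 388.33 kg/min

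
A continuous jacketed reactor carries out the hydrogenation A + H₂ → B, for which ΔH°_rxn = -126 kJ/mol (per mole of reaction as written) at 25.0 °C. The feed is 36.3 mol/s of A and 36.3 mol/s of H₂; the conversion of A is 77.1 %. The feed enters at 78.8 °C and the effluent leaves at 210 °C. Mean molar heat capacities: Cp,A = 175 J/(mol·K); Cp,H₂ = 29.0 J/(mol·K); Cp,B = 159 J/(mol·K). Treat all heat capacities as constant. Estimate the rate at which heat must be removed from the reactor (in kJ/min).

Extent of reaction ξ = 0.771 × 36.3 = 27.987 mol/s
Reaction term: ξ·ΔH°_rxn = 27.987 × -126 = -3526.4 kJ/s
Sensible, feed 78.8→25 °C: -398.4 kJ/s
Outlet flows (mol/s): A 8.3127, H₂ 8.3127, B 27.987
Sensible, products 25→210 °C: 1137 kJ/s
Q = ΔH = -2787.8 kJ/s = -2787.8 kW
Heat removed = 167270 kJ/min

Q_out = 167000 kJ/min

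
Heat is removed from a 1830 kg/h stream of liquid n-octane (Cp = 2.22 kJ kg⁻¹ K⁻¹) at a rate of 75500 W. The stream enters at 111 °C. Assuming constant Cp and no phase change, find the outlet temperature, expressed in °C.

T_out = 44.1 °C

Q = 75500 W = 271800 kJ/h
ΔT = Q/(ṁ·Cp) = 271800/(1830×2.22) = 66.903 K
T_out = 111 − 66.903 = 44.097 °C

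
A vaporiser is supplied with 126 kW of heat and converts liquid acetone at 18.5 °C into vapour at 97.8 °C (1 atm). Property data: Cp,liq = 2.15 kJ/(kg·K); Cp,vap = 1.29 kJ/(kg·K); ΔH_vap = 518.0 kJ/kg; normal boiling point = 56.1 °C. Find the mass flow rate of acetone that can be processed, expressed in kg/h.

ṁ = 695 kg/h

Δh = 2.15×(56.1−18.5) + 518.0 + 1.29×(97.8−56.1) = 652.63 kJ/kg
Q = 126 kW = 126 kJ/s = 453600 kJ/h
ṁ = Q/Δh = 453600 / 652.63 = 695.03 kg/h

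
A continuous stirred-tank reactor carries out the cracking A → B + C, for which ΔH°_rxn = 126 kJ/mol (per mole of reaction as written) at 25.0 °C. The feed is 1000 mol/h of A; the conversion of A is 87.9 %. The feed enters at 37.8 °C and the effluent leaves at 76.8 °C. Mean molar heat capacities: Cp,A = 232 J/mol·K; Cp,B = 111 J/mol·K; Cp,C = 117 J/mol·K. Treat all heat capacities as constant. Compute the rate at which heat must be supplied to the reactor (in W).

Q_in = 33200 W

Extent of reaction ξ = 0.879 × 1000 = 879 mol/h
Reaction term: ξ·ΔH°_rxn = 879 × 126 = 110750 kJ/h
Sensible, feed 37.8→25 °C: -2969.6 kJ/h
Outlet flows (mol/h): A 121, B 879, C 879
Sensible, products 25→76.8 °C: 11835 kJ/h
Q = ΔH = 119620 kJ/h = 33.228 kW
Heat supplied = 33228 W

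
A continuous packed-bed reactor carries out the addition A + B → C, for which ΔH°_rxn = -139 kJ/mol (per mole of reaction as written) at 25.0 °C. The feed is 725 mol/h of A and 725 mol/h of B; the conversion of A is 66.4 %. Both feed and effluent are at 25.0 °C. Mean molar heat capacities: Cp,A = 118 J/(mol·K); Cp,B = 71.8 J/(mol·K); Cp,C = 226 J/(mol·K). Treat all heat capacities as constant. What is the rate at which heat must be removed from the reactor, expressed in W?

Extent of reaction ξ = 0.664 × 725 = 481.4 mol/h
Reaction term: ξ·ΔH°_rxn = 481.4 × -139 = -66915 kJ/h
Q = ΔH = -66915 kJ/h = -18.587 kW
Heat removed = 18587 W

Q_out = 18600 W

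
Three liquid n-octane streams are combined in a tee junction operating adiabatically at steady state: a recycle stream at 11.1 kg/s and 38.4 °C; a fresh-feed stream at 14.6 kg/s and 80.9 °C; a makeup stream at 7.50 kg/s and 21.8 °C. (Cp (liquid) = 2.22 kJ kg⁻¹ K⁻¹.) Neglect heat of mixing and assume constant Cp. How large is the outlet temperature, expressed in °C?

T_out = 53.3 °C

Energy balance with Q = 0: Σ ṁᵢCp,ᵢ(T_out − Tᵢ) = 0
Σ ṁᵢCp,ᵢTᵢ = 11.1×2.22×38.4 + 14.6×2.22×80.9 + 7.50×2.22×21.8 = 3931.4
Σ ṁᵢCp,ᵢ = 11.1×2.22 + 14.6×2.22 + 7.50×2.22 = 73.704
T_out = 3931.4 / 73.704 = 53.34 °C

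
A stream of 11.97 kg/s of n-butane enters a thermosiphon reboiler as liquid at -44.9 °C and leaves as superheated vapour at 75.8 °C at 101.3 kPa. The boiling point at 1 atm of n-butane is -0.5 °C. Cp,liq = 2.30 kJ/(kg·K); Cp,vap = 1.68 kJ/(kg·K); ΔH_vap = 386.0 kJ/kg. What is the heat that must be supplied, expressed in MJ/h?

Q = 26600 MJ/h

liquid -44.9→-0.5 °C: 102.12 kJ/kg
vaporisation at -0.5 °C: 386 kJ/kg
vapour -0.5→75.8 °C: 128.18 kJ/kg
Δh = 102.12 + 386 + 128.18 = 616.3 kJ/kg
Q = ṁ·Δh = 11.97 kg/s × 616.3 kJ/kg = 7377.2 kJ/s
|Q| = 7377.2 kW = 26558 MJ/h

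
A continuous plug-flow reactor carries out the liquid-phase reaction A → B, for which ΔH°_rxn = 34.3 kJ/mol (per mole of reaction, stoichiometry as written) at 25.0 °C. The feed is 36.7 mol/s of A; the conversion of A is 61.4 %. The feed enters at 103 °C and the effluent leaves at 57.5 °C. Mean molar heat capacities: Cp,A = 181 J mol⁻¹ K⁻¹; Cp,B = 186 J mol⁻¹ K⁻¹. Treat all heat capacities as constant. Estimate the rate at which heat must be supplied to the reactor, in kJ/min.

Q_in = 28500 kJ/min

Extent of reaction ξ = 0.614 × 36.7 = 22.534 mol/s
Reaction term: ξ·ΔH°_rxn = 22.534 × 34.3 = 772.91 kJ/s
Sensible, feed 103→25 °C: -518.13 kJ/s
Outlet flows (mol/s): A 14.166, B 22.534
Sensible, products 25→57.5 °C: 219.55 kJ/s
Q = ΔH = 474.33 kJ/s = 474.33 kW
Heat supplied = 28460 kJ/min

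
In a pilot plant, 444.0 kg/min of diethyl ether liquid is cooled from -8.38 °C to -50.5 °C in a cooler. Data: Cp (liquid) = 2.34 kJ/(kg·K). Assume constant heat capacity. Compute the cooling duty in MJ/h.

Q = ṁ·Cp·ΔT = 444.0 × 2.34 × (-50.5 − -8.38) = -43761 kJ/min
Converting: 43761 / 60 s = 729.35 kW
Cooling duty = 2625.7 MJ/h

Q_c = 2630 MJ/h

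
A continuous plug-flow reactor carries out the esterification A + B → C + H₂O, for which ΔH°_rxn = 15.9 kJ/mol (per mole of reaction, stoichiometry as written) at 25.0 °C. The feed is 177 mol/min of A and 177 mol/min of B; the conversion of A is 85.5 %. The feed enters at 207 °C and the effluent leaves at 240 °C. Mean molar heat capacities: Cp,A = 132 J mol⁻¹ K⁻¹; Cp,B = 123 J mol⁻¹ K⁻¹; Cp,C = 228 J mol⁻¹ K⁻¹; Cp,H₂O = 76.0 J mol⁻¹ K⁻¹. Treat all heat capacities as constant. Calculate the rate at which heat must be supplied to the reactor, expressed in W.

Q_in = 91500 W

Extent of reaction ξ = 0.855 × 177 = 151.34 mol/min
Reaction term: ξ·ΔH°_rxn = 151.34 × 15.9 = 2406.2 kJ/min
Sensible, feed 207→25 °C: -8214.6 kJ/min
Outlet flows (mol/min): A 25.665, B 25.665, C 151.34, H₂O 151.34
Sensible, products 25→240 °C: 11298 kJ/min
Q = ΔH = 5490 kJ/min = 91.5 kW
Heat supplied = 91500 W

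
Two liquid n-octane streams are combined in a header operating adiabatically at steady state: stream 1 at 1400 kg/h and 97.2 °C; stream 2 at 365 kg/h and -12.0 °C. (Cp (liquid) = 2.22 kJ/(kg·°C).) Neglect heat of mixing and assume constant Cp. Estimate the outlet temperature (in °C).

T_out = 74.6 °C

No heat crosses the boundary, so H_out = H_in.
T_out = Σ ṁᵢCp,ᵢTᵢ / Σ ṁᵢCp,ᵢ
      = 292370 / 3918.3 = 74.618 °C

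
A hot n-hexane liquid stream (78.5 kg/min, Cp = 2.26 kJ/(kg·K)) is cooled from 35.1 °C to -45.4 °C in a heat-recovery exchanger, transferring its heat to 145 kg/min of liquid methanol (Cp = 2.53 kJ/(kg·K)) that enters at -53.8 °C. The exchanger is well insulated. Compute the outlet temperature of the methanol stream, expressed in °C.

Heat released by hot stream: Q = 78.5 × 2.26 × (35.1 − -45.4) = 14282 kJ/min
Energy balance on cold side (adiabatic exchanger): Q = ṁ_c·Cp_c·(T_c,out − T_c,in)
T_c,out = -53.8 + 14282/(145 × 2.53) = -14.87 °C

T_c,out = -14.9 °C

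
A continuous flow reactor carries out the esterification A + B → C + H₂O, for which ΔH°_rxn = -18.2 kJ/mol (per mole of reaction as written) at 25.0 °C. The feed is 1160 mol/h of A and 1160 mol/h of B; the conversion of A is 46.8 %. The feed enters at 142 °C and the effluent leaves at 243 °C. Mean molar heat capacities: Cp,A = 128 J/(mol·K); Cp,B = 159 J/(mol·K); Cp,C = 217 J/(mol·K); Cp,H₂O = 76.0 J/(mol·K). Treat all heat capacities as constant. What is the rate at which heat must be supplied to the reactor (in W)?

Q_in = 6790 W

Extent of reaction ξ = 0.468 × 1160 = 542.88 mol/h
Reaction term: ξ·ΔH°_rxn = 542.88 × -18.2 = -9880.4 kJ/h
Sensible, feed 142→25 °C: -38952 kJ/h
Outlet flows (mol/h): A 617.12, B 617.12, C 542.88, H₂O 542.88
Sensible, products 25→243 °C: 73287 kJ/h
Q = ΔH = 24455 kJ/h = 6.7929 kW
Heat supplied = 6792.9 W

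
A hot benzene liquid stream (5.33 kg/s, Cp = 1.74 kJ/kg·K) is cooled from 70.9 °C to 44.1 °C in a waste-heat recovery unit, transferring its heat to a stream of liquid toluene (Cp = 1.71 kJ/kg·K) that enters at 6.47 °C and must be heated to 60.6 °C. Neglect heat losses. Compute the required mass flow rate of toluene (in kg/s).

ṁ_c = 2.69 kg/s

Heat released by hot stream: Q = 5.33 × 1.74 × (70.9 − 44.1) = 248.55 kJ/s
Energy balance on cold side (adiabatic exchanger): Q = ṁ_c·Cp_c·(T_c,out − T_c,in)
ṁ_c = 248.55 / [1.71 × (60.6 − 6.47)] = 2.6852 kg/s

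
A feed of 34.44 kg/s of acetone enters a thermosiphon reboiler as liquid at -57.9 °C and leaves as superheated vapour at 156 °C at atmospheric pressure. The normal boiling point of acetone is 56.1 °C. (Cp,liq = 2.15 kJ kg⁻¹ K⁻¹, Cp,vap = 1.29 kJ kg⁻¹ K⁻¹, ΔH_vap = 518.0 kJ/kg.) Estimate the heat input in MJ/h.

Q = 111000 MJ/h

liquid -57.9→56.1 °C: 245.1 kJ/kg
vaporisation at 56.1 °C: 518 kJ/kg
vapour 56.1→156 °C: 128.87 kJ/kg
Δh = 245.1 + 518 + 128.87 = 891.97 kJ/kg
Q = ṁ·Δh = 34.44 kg/s × 891.97 kJ/kg = 30719 kJ/s
|Q| = 30719 kW = 110590 MJ/h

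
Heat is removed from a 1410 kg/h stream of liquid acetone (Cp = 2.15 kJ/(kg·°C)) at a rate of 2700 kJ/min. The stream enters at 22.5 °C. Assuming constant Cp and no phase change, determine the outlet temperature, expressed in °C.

Q = 2700 kJ/min = 162000 kJ/h
ΔT = Q/(ṁ·Cp) = 162000/(1410×2.15) = 53.439 K
T_out = 22.5 − 53.439 = -30.939 °C

T_out = -30.9 °C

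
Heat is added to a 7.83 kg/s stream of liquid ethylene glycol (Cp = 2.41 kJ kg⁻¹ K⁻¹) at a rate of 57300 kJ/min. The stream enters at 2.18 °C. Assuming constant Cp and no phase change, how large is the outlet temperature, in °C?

T_out = 52.8 °C

Q = 57300 kJ/min = 955 kJ/s
ΔT = Q/(ṁ·Cp) = 955/(7.83×2.41) = 50.609 K
T_out = 2.18 + 50.609 = 52.789 °C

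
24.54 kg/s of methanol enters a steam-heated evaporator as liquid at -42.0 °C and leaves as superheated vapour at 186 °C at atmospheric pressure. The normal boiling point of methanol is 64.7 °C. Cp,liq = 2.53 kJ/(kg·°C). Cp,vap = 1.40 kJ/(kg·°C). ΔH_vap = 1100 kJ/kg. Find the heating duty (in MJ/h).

Q = 136000 MJ/h

liquid -42.0→64.7 °C: 269.95 kJ/kg
vaporisation at 64.7 °C: 1100 kJ/kg
vapour 64.7→186 °C: 169.82 kJ/kg
Δh = 269.95 + 1100 + 169.82 = 1539.8 kJ/kg
Q = ṁ·Δh = 24.54 kg/s × 1539.8 kJ/kg = 37786 kJ/s
|Q| = 37786 kW = 136030 MJ/h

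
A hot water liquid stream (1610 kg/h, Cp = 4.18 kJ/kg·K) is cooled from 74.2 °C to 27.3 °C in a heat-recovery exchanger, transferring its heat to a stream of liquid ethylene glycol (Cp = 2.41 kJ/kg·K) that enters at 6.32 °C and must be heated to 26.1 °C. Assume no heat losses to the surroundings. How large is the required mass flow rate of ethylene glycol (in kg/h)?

Heat released by hot stream: Q = 1610 × 4.18 × (74.2 − 27.3) = 315630 kJ/h
Energy balance on cold side (adiabatic exchanger): Q = ṁ_c·Cp_c·(T_c,out − T_c,in)
ṁ_c = 315630 / [2.41 × (26.1 − 6.32)] = 6621.1 kg/h

ṁ_c = 6620 kg/h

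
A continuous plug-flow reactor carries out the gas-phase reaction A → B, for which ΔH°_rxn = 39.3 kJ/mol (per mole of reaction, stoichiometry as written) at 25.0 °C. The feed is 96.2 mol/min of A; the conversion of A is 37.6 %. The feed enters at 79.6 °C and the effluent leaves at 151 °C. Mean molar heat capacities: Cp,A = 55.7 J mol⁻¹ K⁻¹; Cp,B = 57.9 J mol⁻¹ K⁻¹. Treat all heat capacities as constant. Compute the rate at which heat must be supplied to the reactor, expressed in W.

Q_in = 30200 W

Extent of reaction ξ = 0.376 × 96.2 = 36.171 mol/min
Reaction term: ξ·ΔH°_rxn = 36.171 × 39.3 = 1421.5 kJ/min
Sensible, feed 79.6→25 °C: -292.57 kJ/min
Outlet flows (mol/min): A 60.029, B 36.171
Sensible, products 25→151 °C: 685.18 kJ/min
Q = ΔH = 1814.1 kJ/min = 30.236 kW
Heat supplied = 30236 W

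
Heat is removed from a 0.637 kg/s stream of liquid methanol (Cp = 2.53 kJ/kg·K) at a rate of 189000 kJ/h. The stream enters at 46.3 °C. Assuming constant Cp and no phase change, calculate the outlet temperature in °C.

T_out = 13.7 °C

Q = 189000 kJ/h = 52.5 kJ/s
ΔT = Q/(ṁ·Cp) = 52.5/(0.637×2.53) = 32.576 K
T_out = 46.3 − 32.576 = 13.724 °C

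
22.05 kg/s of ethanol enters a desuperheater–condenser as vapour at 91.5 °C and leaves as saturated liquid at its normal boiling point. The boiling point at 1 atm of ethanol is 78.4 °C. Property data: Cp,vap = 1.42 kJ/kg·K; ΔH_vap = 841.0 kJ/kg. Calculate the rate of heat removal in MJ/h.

Q_c = 68200 MJ/h

vapour 91.5→78.4 °C: -18.602 kJ/kg
condensation at 78.4 °C: -841 kJ/kg
Δh = -18.602 + -841 = -859.6 kJ/kg
Q = ṁ·Δh = 22.05 kg/s × -859.6 kJ/kg = -18954 kJ/s
|Q| = 18954 kW = 68235 MJ/h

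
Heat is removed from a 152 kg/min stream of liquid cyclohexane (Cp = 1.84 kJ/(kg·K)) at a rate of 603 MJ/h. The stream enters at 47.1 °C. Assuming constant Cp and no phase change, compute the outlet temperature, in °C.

T_out = 11.2 °C

Q = 603 MJ/h = 10050 kJ/min
ΔT = Q/(ṁ·Cp) = 10050/(152×1.84) = 35.934 K
T_out = 47.1 − 35.934 = 11.166 °C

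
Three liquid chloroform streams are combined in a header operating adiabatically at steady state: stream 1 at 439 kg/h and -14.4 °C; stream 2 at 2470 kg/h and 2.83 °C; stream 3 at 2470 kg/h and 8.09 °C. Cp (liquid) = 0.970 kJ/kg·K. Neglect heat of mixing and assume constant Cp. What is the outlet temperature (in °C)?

T_out = 3.84 °C

No heat crosses the boundary, so H_out = H_in.
Σ ṁᵢCp,ᵢTᵢ = 439×0.970×-14.4 + 2470×0.970×2.83 + 2470×0.970×8.09 = 20031
Σ ṁᵢCp,ᵢ = 439×0.970 + 2470×0.970 + 2470×0.970 = 5217.6
T_out = 20031 / 5217.6 = 3.8392 °C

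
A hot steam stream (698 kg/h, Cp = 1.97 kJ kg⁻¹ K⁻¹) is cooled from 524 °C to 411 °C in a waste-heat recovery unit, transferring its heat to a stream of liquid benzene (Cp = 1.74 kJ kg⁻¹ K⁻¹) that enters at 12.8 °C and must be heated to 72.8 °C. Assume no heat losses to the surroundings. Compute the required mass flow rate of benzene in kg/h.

ṁ_c = 1490 kg/h

Heat released by hot stream: Q = 698 × 1.97 × (524 − 411) = 155380 kJ/h
Energy balance on cold side (adiabatic exchanger): Q = ṁ_c·Cp_c·(T_c,out − T_c,in)
ṁ_c = 155380 / [1.74 × (72.8 − 12.8)] = 1488.3 kg/h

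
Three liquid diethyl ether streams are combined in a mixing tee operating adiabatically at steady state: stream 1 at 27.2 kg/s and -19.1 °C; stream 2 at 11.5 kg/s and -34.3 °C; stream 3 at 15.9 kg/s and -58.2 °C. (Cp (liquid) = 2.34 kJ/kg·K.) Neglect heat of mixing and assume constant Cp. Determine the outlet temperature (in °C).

T_out = -33.7 °C

No heat crosses the boundary, so H_out = H_in.
Σ ṁᵢCp,ᵢTᵢ = 27.2×2.34×-19.1 + 11.5×2.34×-34.3 + 15.9×2.34×-58.2 = -4304.1
Σ ṁᵢCp,ᵢ = 27.2×2.34 + 11.5×2.34 + 15.9×2.34 = 127.76
T_out = -4304.1 / 127.76 = -33.688 °C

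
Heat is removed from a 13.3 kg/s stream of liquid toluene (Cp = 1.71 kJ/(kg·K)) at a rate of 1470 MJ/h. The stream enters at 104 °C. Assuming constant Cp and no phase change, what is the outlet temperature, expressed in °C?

T_out = 86.0 °C

Q = 1470 MJ/h = 408.33 kJ/s
ΔT = Q/(ṁ·Cp) = 408.33/(13.3×1.71) = 17.954 K
T_out = 104 − 17.954 = 86.046 °C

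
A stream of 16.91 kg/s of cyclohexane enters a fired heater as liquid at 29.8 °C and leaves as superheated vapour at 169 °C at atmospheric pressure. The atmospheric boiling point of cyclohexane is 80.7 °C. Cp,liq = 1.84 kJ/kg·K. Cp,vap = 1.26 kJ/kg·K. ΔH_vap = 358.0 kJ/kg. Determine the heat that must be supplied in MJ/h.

liquid 29.8→80.7 °C: 93.656 kJ/kg
vaporisation at 80.7 °C: 358 kJ/kg
vapour 80.7→169 °C: 111.26 kJ/kg
Δh = 93.656 + 358 + 111.26 = 562.91 kJ/kg
Q = ṁ·Δh = 16.91 kg/s × 562.91 kJ/kg = 9518.9 kJ/s
|Q| = 9518.9 kW = 34268 MJ/h

Q = 34300 MJ/h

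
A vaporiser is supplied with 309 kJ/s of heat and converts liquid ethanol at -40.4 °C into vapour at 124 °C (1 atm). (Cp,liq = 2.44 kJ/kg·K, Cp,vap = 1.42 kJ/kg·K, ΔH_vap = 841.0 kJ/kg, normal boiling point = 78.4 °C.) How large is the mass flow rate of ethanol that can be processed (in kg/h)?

ṁ = 930 kg/h

Δh = 2.44×(78.4−-40.4) + 841.0 + 1.42×(124−78.4) = 1195.6 kJ/kg
Q = 309 kJ/s = 309 kJ/s = 1.1124e+06 kJ/h
ṁ = Q/Δh = 1.1124e+06 / 1195.6 = 930.39 kg/h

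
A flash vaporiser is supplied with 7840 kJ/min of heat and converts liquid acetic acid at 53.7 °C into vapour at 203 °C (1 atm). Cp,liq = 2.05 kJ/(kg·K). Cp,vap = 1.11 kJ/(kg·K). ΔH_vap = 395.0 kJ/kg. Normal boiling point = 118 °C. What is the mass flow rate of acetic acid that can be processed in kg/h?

Δh = 2.05×(118−53.7) + 395.0 + 1.11×(203−118) = 621.16 kJ/kg
Q = 7840 kJ/min = 130.67 kJ/s = 470400 kJ/h
ṁ = Q/Δh = 470400 / 621.16 = 757.29 kg/h

ṁ = 757 kg/h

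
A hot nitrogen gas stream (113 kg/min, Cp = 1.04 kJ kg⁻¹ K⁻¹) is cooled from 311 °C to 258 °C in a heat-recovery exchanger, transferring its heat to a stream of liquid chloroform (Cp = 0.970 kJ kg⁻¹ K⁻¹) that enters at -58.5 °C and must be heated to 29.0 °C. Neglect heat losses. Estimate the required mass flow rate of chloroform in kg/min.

Heat released by hot stream: Q = 113 × 1.04 × (311 − 258) = 6228.6 kJ/min
Energy balance on cold side (adiabatic exchanger): Q = ṁ_c·Cp_c·(T_c,out − T_c,in)
ṁ_c = 6228.6 / [0.970 × (29.0 − -58.5)] = 73.385 kg/min

ṁ_c = 73.4 kg/min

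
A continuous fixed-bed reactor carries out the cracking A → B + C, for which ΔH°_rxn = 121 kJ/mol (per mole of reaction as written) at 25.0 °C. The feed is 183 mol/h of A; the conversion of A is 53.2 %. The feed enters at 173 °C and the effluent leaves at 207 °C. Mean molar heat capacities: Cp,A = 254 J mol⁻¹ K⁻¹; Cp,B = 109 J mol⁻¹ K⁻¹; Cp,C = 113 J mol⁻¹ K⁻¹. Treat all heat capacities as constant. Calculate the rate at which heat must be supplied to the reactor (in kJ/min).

Q_in = 213 kJ/min

Extent of reaction ξ = 0.532 × 183 = 97.356 mol/h
Reaction term: ξ·ΔH°_rxn = 97.356 × 121 = 11780 kJ/h
Sensible, feed 173→25 °C: -6879.3 kJ/h
Outlet flows (mol/h): A 85.644, B 97.356, C 97.356
Sensible, products 25→207 °C: 7892.7 kJ/h
Q = ΔH = 12793 kJ/h = 3.5537 kW
Heat supplied = 213.22 kJ/min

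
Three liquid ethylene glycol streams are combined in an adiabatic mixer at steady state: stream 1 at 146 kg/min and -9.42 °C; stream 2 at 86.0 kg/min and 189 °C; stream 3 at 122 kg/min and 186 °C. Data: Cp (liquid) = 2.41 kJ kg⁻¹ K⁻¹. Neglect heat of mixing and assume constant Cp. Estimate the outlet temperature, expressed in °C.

T_out = 106 °C

No heat crosses the boundary, so H_out = H_in.
Σ ṁᵢCp,ᵢTᵢ = 146×2.41×-9.42 + 86.0×2.41×189 + 122×2.41×186 = 90545
Σ ṁᵢCp,ᵢ = 146×2.41 + 86.0×2.41 + 122×2.41 = 853.14
T_out = 90545 / 853.14 = 106.13 °C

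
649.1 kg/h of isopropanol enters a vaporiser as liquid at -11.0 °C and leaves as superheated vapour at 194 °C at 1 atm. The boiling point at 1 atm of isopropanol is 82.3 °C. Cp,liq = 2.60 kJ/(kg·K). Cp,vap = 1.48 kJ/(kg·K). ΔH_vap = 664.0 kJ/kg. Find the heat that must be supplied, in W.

liquid -11.0→82.3 °C: 242.58 kJ/kg
vaporisation at 82.3 °C: 664 kJ/kg
vapour 82.3→194 °C: 165.32 kJ/kg
Δh = 242.58 + 664 + 165.32 = 1071.9 kJ/kg
Q = ṁ·Δh = 649.1 kg/h × 1071.9 kJ/kg = 695770 kJ/h
|Q| = 193.27 kW = 193270 W

Q = 193000 W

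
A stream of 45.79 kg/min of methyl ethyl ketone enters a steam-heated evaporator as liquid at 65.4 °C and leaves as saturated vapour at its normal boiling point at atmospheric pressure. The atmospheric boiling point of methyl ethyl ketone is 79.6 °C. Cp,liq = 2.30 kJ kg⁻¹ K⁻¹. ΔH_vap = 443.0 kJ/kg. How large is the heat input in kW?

liquid 65.4→79.6 °C: 32.66 kJ/kg
vaporisation at 79.6 °C: 443 kJ/kg
Δh = 32.66 + 443 = 475.66 kJ/kg
Q = ṁ·Δh = 45.79 kg/min × 475.66 kJ/kg = 21780 kJ/min
|Q| = 363.01 kW

Q = 363 kW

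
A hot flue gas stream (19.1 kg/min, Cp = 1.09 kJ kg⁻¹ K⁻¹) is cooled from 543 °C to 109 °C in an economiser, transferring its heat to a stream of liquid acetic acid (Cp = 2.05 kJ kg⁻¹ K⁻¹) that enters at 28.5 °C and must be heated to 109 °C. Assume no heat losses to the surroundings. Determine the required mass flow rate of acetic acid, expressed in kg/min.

ṁ_c = 54.8 kg/min

Heat released by hot stream: Q = 19.1 × 1.09 × (543 − 109) = 9035.4 kJ/min
Energy balance on cold side (adiabatic exchanger): Q = ṁ_c·Cp_c·(T_c,out − T_c,in)
ṁ_c = 9035.4 / [2.05 × (109 − 28.5)] = 54.752 kg/min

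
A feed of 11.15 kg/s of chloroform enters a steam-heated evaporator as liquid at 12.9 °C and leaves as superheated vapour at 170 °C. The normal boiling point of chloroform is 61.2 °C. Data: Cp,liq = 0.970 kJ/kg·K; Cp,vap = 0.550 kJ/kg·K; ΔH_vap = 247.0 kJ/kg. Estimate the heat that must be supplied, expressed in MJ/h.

Q = 14200 MJ/h

liquid 12.9→61.2 °C: 46.851 kJ/kg
vaporisation at 61.2 °C: 247 kJ/kg
vapour 61.2→170 °C: 59.84 kJ/kg
Δh = 46.851 + 247 + 59.84 = 353.69 kJ/kg
Q = ṁ·Δh = 11.15 kg/s × 353.69 kJ/kg = 3943.7 kJ/s
|Q| = 3943.7 kW = 14197 MJ/h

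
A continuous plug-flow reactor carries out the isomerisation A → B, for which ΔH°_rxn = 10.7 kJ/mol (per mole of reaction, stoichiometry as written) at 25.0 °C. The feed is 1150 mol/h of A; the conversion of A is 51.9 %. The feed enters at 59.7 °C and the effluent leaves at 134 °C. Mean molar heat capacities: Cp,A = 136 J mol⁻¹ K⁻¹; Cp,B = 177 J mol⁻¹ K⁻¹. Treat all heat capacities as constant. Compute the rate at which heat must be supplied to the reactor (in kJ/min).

Extent of reaction ξ = 0.519 × 1150 = 596.85 mol/h
Reaction term: ξ·ΔH°_rxn = 596.85 × 10.7 = 6386.3 kJ/h
Sensible, feed 59.7→25 °C: -5427.1 kJ/h
Outlet flows (mol/h): A 553.15, B 596.85
Sensible, products 25→134 °C: 19715 kJ/h
Q = ΔH = 20674 kJ/h = 5.7428 kW
Heat supplied = 344.57 kJ/min

Q_in = 345 kJ/min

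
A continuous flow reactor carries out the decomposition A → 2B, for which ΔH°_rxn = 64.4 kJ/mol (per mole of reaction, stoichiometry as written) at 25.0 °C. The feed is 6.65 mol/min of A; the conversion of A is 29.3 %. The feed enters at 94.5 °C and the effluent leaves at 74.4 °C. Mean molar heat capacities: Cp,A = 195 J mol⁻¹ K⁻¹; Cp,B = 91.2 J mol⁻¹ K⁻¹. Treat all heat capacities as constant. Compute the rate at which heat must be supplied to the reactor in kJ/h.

Extent of reaction ξ = 0.293 × 6.65 = 1.9485 mol/min
Reaction term: ξ·ΔH°_rxn = 1.9485 × 64.4 = 125.48 kJ/min
Sensible, feed 94.5→25 °C: -90.124 kJ/min
Outlet flows (mol/min): A 4.7016, B 3.8969
Sensible, products 25→74.4 °C: 62.847 kJ/min
Q = ΔH = 98.203 kJ/min = 1.6367 kW
Heat supplied = 5892.2 kJ/h

Q_in = 5890 kJ/h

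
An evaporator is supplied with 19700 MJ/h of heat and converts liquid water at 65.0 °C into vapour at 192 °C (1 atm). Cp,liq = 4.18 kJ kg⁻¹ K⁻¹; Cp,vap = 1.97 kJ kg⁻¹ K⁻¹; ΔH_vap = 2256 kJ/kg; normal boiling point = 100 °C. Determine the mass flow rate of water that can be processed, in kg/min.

Δh = 4.18×(100−65.0) + 2256 + 1.97×(192−100) = 2583.5 kJ/kg
Q = 19700 MJ/h = 5472.2 kJ/s = 328330 kJ/min
ṁ = Q/Δh = 328330 / 2583.5 = 127.09 kg/min

ṁ = 127 kg/min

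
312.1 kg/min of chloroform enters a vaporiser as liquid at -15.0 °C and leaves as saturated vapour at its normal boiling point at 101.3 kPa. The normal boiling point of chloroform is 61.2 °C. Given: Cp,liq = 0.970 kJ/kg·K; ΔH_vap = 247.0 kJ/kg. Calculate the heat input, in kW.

Q = 1670 kW

liquid -15.0→61.2 °C: 73.914 kJ/kg
vaporisation at 61.2 °C: 247 kJ/kg
Δh = 73.914 + 247 = 320.91 kJ/kg
Q = ṁ·Δh = 312.1 kg/min × 320.91 kJ/kg = 100160 kJ/min
|Q| = 1669.3 kW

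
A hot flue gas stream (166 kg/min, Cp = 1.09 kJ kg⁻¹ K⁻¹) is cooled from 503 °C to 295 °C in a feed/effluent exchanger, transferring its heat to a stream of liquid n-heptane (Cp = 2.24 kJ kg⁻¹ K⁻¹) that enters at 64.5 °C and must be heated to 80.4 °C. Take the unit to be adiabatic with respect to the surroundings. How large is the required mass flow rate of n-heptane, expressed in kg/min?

Heat released by hot stream: Q = 166 × 1.09 × (503 − 295) = 37636 kJ/min
Energy balance on cold side (adiabatic exchanger): Q = ṁ_c·Cp_c·(T_c,out − T_c,in)
ṁ_c = 37636 / [2.24 × (80.4 − 64.5)] = 1056.7 kg/min

ṁ_c = 1060 kg/min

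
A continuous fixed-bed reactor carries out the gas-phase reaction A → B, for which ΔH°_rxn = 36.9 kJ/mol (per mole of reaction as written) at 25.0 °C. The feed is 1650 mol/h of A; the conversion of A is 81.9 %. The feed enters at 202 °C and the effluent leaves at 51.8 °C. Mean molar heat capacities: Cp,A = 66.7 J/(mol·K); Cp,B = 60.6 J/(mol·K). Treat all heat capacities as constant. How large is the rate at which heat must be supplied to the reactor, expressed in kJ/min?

Q_in = 552 kJ/min

Extent of reaction ξ = 0.819 × 1650 = 1351.3 mol/h
Reaction term: ξ·ΔH°_rxn = 1351.3 × 36.9 = 49865 kJ/h
Sensible, feed 202→25 °C: -19480 kJ/h
Outlet flows (mol/h): A 298.65, B 1351.3
Sensible, products 25→51.8 °C: 2728.6 kJ/h
Q = ΔH = 33114 kJ/h = 9.1982 kW
Heat supplied = 551.89 kJ/min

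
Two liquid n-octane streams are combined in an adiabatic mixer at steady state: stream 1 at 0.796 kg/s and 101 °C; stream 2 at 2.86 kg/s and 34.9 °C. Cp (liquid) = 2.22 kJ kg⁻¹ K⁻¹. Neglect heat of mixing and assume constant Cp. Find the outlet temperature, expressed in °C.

T_out = 49.3 °C

Energy balance with Q = 0: Σ ṁᵢCp,ᵢ(T_out − Tᵢ) = 0
Σ ṁᵢCp,ᵢTᵢ = 0.796×2.22×101 + 2.86×2.22×34.9 = 400.07
Σ ṁᵢCp,ᵢ = 0.796×2.22 + 2.86×2.22 = 8.1163
T_out = 400.07 / 8.1163 = 49.292 °C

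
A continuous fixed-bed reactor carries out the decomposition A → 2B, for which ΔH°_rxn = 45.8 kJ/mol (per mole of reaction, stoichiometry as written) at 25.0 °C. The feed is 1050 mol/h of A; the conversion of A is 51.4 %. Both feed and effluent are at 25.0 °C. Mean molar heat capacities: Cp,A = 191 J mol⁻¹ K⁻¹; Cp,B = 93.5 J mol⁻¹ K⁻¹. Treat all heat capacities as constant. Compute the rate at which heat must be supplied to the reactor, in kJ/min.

Extent of reaction ξ = 0.514 × 1050 = 539.7 mol/h
Reaction term: ξ·ΔH°_rxn = 539.7 × 45.8 = 24718 kJ/h
Q = ΔH = 24718 kJ/h = 6.8662 kW
Heat supplied = 411.97 kJ/min

Q_in = 412 kJ/min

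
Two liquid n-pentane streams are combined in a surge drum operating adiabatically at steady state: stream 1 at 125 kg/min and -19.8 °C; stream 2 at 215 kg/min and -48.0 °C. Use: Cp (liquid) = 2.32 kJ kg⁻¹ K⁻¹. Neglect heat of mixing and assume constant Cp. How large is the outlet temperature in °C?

Energy balance with Q = 0: Σ ṁᵢCp,ᵢ(T_out − Tᵢ) = 0
T_out = Σ ṁᵢCp,ᵢTᵢ / Σ ṁᵢCp,ᵢ
      = -29684 / 788.8 = -37.632 °C

T_out = -37.6 °C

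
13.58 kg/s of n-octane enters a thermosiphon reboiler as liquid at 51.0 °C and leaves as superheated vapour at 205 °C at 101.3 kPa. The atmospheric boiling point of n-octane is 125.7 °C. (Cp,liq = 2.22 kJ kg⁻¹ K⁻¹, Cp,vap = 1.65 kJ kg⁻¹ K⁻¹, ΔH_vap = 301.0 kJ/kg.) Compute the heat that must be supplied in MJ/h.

Q = 29200 MJ/h

liquid 51.0→125.7 °C: 165.83 kJ/kg
vaporisation at 125.7 °C: 301 kJ/kg
vapour 125.7→205 °C: 130.84 kJ/kg
Δh = 165.83 + 301 + 130.84 = 597.68 kJ/kg
Q = ṁ·Δh = 13.58 kg/s × 597.68 kJ/kg = 8116.5 kJ/s
|Q| = 8116.5 kW = 29219 MJ/h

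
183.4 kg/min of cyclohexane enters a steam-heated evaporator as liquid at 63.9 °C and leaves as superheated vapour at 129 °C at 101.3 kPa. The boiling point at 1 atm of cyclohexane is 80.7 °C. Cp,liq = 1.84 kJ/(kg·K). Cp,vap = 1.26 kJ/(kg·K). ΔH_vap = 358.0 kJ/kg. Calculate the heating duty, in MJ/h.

liquid 63.9→80.7 °C: 30.912 kJ/kg
vaporisation at 80.7 °C: 358 kJ/kg
vapour 80.7→129 °C: 60.858 kJ/kg
Δh = 30.912 + 358 + 60.858 = 449.77 kJ/kg
Q = ṁ·Δh = 183.4 kg/min × 449.77 kJ/kg = 82488 kJ/min
|Q| = 1374.8 kW = 4949.3 MJ/h

Q = 4950 MJ/h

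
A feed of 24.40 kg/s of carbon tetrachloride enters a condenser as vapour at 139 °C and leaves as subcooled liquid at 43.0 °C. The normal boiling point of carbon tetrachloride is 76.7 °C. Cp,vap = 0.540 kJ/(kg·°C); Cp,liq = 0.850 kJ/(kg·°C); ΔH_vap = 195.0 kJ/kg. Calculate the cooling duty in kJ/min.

Q_c = 377000 kJ/min

vapour 139→76.7 °C: -33.642 kJ/kg
condensation at 76.7 °C: -195 kJ/kg
liquid 76.7→43.0 °C: -28.645 kJ/kg
Δh = -33.642 + -195 + -28.645 = -257.29 kJ/kg
Q = ṁ·Δh = 24.40 kg/s × -257.29 kJ/kg = -6277.8 kJ/s
|Q| = 6277.8 kW = 376670 kJ/min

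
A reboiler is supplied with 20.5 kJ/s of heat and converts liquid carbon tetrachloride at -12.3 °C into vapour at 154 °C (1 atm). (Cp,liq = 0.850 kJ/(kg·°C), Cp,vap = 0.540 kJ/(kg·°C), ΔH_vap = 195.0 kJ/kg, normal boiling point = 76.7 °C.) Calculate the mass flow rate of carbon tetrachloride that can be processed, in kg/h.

Δh = 0.850×(76.7−-12.3) + 195.0 + 0.540×(154−76.7) = 312.39 kJ/kg
Q = 20.5 kJ/s = 20.5 kJ/s = 73800 kJ/h
ṁ = Q/Δh = 73800 / 312.39 = 236.24 kg/h

ṁ = 236 kg/h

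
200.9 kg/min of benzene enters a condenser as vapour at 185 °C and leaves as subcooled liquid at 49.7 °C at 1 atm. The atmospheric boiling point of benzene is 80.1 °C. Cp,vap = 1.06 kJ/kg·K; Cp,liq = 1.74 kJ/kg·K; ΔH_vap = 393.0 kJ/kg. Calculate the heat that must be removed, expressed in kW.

Q_c = 1870 kW

vapour 185→80.1 °C: -111.19 kJ/kg
condensation at 80.1 °C: -393 kJ/kg
liquid 80.1→49.7 °C: -52.896 kJ/kg
Δh = -111.19 + -393 + -52.896 = -557.09 kJ/kg
Q = ṁ·Δh = 200.9 kg/min × -557.09 kJ/kg = -111920 kJ/min
|Q| = 1865.3 kW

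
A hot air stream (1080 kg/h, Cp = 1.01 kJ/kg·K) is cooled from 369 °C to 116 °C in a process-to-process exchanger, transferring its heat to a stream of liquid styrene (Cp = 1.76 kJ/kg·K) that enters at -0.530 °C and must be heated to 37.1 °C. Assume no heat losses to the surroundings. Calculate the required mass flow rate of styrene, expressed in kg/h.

Heat released by hot stream: Q = 1080 × 1.01 × (369 − 116) = 275970 kJ/h
Energy balance on cold side (adiabatic exchanger): Q = ṁ_c·Cp_c·(T_c,out − T_c,in)
ṁ_c = 275970 / [1.76 × (37.1 − -0.530)] = 4167 kg/h

ṁ_c = 4170 kg/h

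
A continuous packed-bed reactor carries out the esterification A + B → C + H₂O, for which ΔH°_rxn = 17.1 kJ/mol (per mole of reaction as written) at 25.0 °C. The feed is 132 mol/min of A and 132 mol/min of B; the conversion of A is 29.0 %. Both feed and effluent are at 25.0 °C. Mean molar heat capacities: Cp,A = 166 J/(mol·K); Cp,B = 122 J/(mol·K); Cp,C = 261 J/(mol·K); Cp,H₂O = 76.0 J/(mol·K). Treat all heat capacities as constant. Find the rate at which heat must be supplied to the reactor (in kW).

Q_in = 10.9 kW

Extent of reaction ξ = 0.290 × 132 = 38.28 mol/min
Reaction term: ξ·ΔH°_rxn = 38.28 × 17.1 = 654.59 kJ/min
Q = ΔH = 654.59 kJ/min = 10.91 kW
Heat supplied = 10.91 kW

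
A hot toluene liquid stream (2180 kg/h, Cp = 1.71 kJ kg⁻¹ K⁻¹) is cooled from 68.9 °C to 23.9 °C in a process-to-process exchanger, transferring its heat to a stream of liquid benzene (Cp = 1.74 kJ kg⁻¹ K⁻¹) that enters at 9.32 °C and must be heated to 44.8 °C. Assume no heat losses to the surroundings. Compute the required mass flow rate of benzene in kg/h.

ṁ_c = 2720 kg/h

Heat released by hot stream: Q = 2180 × 1.71 × (68.9 − 23.9) = 167750 kJ/h
Energy balance on cold side (adiabatic exchanger): Q = ṁ_c·Cp_c·(T_c,out − T_c,in)
ṁ_c = 167750 / [1.74 × (44.8 − 9.32)] = 2717.3 kg/h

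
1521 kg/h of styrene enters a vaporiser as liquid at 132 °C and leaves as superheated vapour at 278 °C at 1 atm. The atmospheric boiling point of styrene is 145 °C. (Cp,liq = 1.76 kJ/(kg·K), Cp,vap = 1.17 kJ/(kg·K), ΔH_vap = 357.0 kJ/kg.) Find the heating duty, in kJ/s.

Q = 226 kJ/s

liquid 132→145 °C: 22.88 kJ/kg
vaporisation at 145 °C: 357 kJ/kg
vapour 145→278 °C: 155.61 kJ/kg
Δh = 22.88 + 357 + 155.61 = 535.49 kJ/kg
Q = ṁ·Δh = 1521 kg/h × 535.49 kJ/kg = 814480 kJ/h
|Q| = 226.24 kW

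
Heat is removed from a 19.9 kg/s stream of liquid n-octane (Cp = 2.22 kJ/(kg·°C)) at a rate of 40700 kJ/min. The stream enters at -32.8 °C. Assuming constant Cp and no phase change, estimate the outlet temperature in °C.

Q = 40700 kJ/min = 678.33 kJ/s
ΔT = Q/(ṁ·Cp) = 678.33/(19.9×2.22) = 15.355 K
T_out = -32.8 − 15.355 = -48.155 °C

T_out = -48.2 °C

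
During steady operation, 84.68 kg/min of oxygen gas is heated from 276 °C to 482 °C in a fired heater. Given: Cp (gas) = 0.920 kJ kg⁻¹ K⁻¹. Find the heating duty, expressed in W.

Q = 267000 W

Q = ṁ·Cp·ΔT = 84.68 × 0.920 × (482 − 276) = 16049 kJ/min
Converting: 16049 / 60 s = 267.48 kW
Heating duty = 267480 W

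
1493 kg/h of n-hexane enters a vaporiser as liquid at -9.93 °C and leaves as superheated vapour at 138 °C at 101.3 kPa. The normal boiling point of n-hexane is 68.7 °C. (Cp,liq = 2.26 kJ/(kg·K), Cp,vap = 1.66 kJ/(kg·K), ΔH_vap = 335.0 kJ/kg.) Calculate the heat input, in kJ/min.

liquid -9.93→68.7 °C: 177.7 kJ/kg
vaporisation at 68.7 °C: 335 kJ/kg
vapour 68.7→138 °C: 115.04 kJ/kg
Δh = 177.7 + 335 + 115.04 = 627.74 kJ/kg
Q = ṁ·Δh = 1493 kg/h × 627.74 kJ/kg = 937220 kJ/h
|Q| = 260.34 kW = 15620 kJ/min

Q = 15600 kJ/min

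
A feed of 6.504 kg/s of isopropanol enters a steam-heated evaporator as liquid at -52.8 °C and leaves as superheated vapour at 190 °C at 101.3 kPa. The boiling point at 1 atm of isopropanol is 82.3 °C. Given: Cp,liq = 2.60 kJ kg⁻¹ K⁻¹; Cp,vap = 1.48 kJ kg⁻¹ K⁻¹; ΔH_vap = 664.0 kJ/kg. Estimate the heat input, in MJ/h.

Q = 27500 MJ/h

liquid -52.8→82.3 °C: 351.26 kJ/kg
vaporisation at 82.3 °C: 664 kJ/kg
vapour 82.3→190 °C: 159.4 kJ/kg
Δh = 351.26 + 664 + 159.4 = 1174.7 kJ/kg
Q = ṁ·Δh = 6.504 kg/s × 1174.7 kJ/kg = 7640 kJ/s
|Q| = 7640 kW = 27504 MJ/h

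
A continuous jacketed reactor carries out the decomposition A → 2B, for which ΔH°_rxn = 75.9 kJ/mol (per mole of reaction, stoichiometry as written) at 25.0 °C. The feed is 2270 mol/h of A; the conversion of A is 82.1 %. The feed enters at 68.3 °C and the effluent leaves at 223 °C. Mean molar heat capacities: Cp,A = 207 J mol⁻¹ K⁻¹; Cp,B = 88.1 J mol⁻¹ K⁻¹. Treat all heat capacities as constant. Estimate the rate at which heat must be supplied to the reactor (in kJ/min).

Q_in = 3380 kJ/min

Extent of reaction ξ = 0.821 × 2270 = 1863.7 mol/h
Reaction term: ξ·ΔH°_rxn = 1863.7 × 75.9 = 141450 kJ/h
Sensible, feed 68.3→25 °C: -20346 kJ/h
Outlet flows (mol/h): A 406.33, B 3727.3
Sensible, products 25→223 °C: 81673 kJ/h
Q = ΔH = 202780 kJ/h = 56.328 kW
Heat supplied = 3379.7 kJ/min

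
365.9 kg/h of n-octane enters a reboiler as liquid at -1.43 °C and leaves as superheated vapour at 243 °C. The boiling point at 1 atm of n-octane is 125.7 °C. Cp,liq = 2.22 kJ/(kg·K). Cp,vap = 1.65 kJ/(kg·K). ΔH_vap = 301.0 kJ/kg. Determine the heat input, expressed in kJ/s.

liquid -1.43→125.7 °C: 282.23 kJ/kg
vaporisation at 125.7 °C: 301 kJ/kg
vapour 125.7→243 °C: 193.54 kJ/kg
Δh = 282.23 + 301 + 193.54 = 776.77 kJ/kg
Q = ṁ·Δh = 365.9 kg/h × 776.77 kJ/kg = 284220 kJ/h
|Q| = 78.95 kW

Q = 79.0 kJ/s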